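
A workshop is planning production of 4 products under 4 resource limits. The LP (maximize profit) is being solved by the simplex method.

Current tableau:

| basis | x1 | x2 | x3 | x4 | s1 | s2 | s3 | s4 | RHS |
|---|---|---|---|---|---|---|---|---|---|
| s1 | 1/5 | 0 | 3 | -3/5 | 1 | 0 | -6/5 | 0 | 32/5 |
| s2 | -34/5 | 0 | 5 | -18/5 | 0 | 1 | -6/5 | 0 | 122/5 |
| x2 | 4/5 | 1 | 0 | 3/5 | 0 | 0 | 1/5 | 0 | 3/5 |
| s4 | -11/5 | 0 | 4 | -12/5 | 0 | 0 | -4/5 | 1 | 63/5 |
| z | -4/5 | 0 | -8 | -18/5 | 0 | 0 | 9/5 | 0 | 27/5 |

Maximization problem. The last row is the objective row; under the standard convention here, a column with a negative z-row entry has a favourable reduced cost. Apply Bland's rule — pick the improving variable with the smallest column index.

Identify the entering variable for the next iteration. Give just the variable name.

x1

Objective-row coefficients: x1: -4/5, x2: 0, x3: -8, x4: -18/5, s1: 0, s2: 0, s3: 9/5, s4: 0.
Improving columns: x1, x3, x4. Bland's rule picks the smallest column index → x1.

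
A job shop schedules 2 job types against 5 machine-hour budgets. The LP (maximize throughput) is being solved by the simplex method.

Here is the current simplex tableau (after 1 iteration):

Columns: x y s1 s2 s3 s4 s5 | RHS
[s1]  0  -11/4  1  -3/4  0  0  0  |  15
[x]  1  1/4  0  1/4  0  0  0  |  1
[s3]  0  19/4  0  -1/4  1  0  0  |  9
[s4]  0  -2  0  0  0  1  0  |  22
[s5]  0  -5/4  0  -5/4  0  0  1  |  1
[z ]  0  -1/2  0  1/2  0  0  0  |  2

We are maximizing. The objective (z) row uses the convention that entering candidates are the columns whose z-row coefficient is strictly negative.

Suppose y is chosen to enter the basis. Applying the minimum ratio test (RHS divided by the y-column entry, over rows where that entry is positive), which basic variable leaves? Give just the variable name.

Ratios: row 1 (s1): entry -11/4 ≤ 0, skip; row 2 (x): 1/(1/4) = 4; row 3 (s3): 9/(19/4) = 36/19; row 4 (s4): entry -2 ≤ 0, skip; row 5 (s5): entry -5/4 ≤ 0, skip.
Minimum ratio 36/19 is in the s3 row, so s3 leaves.

s3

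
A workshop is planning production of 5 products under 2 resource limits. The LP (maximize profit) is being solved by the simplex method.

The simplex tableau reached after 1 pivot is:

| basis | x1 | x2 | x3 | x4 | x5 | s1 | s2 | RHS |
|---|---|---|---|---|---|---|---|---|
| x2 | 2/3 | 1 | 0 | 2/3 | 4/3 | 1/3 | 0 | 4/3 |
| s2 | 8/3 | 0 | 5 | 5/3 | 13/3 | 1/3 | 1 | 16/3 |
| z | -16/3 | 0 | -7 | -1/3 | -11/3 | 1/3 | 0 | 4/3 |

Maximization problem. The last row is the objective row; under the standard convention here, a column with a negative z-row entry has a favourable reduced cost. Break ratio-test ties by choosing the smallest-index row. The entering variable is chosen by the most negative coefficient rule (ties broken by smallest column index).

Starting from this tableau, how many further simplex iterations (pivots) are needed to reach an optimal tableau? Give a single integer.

2

pivot: x3 in, s2 out → z = 44/5
pivot: x1 in, x2 out → z = 12
No improving column remains; optimal.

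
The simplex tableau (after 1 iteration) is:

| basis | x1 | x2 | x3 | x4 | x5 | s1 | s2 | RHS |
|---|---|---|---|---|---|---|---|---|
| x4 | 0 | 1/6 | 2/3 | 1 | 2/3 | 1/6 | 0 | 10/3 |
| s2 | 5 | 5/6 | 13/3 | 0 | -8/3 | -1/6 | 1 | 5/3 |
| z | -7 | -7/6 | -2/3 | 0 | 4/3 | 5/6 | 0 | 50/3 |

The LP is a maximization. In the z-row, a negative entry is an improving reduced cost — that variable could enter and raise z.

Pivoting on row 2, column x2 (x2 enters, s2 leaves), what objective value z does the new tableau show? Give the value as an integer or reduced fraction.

Minimum ratio for x2: (5/3)/(5/6) = 2.
z changes by −(z-row coeff of x2)·ratio = −(-7/6)·2 = 7/3.
New z = 50/3 + (7/3) = 19.

19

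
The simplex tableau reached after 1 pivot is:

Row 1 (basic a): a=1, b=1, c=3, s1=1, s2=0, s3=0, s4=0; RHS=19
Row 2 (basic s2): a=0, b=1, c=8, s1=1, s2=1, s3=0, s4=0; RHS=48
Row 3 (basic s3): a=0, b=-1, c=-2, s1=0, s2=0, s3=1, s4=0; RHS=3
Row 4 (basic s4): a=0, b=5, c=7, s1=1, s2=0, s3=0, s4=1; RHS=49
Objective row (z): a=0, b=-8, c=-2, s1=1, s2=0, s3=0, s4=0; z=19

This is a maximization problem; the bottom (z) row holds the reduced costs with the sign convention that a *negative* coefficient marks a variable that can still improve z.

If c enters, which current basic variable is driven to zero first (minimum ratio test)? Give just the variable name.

Ratios: row 1 (a): 19/3 = 19/3; row 2 (s2): 48/8 = 6; row 3 (s3): entry -2 ≤ 0, skip; row 4 (s4): 49/7 = 7.
Minimum ratio 6 is in the s2 row, so s2 leaves.

s2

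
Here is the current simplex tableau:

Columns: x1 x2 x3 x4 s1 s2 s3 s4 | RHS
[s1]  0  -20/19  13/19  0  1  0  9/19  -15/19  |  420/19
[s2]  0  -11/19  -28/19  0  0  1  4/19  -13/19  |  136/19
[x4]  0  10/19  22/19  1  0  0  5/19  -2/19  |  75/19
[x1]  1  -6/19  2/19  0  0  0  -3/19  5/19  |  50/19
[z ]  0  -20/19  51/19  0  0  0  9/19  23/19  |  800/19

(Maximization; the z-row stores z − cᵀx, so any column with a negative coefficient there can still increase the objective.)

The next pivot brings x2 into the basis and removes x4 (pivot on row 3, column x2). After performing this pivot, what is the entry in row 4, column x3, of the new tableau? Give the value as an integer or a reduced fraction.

4/5

Pivot element is row 3, column x2: 10/19.
Normalize row 3: new (row 3, x3) = (22/19)/(10/19) = 11/5.
row 4 ← row 4 − (-6/19)·(new row 3): 2/19 − (-6/19)·(11/5) = 4/5.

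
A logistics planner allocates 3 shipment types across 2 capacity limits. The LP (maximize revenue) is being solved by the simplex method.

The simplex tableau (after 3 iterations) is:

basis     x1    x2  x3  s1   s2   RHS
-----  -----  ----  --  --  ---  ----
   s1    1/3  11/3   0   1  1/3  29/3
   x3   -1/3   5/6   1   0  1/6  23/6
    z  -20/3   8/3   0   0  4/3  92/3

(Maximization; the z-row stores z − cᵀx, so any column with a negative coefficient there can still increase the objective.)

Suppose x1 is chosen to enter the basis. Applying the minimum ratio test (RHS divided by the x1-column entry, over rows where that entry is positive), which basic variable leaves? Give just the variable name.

s1

Ratios: row 1 (s1): (29/3)/(1/3) = 29; row 2 (x3): entry -1/3 ≤ 0, skip.
Minimum ratio 29 is in the s1 row, so s1 leaves.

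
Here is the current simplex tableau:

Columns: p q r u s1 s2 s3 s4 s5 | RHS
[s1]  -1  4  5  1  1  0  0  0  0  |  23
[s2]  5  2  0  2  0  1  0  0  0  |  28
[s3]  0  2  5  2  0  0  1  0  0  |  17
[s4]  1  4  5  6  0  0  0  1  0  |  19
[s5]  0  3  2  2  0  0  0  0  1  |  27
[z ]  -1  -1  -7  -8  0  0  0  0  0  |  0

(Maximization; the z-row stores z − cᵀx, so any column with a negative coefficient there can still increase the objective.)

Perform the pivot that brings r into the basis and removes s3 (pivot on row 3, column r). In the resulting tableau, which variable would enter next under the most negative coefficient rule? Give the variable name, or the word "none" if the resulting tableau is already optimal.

Pivot element 5. New z-row = old z-row − (-7)·(row 3/5).
Updated z-row coefficients: p: -1, q: 9/5, r: 0, u: -26/5, s1: 0, s2: 0, s3: 7/5, s4: 0, s5: 0.
The most negative is -26/5 in column u, so u would enter next.

u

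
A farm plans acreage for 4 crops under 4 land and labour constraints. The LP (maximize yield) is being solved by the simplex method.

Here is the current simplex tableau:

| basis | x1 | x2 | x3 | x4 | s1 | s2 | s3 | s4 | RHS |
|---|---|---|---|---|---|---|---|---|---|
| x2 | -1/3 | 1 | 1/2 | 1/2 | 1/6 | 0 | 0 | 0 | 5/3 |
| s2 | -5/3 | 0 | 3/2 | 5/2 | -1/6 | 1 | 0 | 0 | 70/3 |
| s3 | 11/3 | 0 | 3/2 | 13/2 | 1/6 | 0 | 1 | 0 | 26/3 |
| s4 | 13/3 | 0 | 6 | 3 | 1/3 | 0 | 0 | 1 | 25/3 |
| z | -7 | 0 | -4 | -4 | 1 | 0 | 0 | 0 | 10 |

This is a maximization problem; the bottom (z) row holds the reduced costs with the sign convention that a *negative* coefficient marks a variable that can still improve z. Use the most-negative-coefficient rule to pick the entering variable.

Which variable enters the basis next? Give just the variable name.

x1

Objective-row coefficients: x1: -7, x2: 0, x3: -4, x4: -4, s1: 1, s2: 0, s3: 0, s4: 0.
The most negative is -7 in column x1, so x1 enters.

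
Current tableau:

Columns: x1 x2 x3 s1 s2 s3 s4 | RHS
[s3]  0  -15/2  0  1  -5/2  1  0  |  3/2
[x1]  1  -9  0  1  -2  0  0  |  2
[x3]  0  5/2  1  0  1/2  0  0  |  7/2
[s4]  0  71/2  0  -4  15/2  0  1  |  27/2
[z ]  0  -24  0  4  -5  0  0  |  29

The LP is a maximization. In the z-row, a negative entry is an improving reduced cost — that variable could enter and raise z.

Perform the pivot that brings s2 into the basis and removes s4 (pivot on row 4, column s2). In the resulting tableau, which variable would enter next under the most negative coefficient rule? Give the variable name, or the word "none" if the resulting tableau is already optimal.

x2

Pivot element 15/2. New z-row = old z-row − (-5)·(row 4/(15/2)).
Updated z-row coefficients: x1: 0, x2: -1/3, x3: 0, s1: 4/3, s2: 0, s3: 0, s4: 2/3.
The most negative is -1/3 in column x2, so x2 would enter next.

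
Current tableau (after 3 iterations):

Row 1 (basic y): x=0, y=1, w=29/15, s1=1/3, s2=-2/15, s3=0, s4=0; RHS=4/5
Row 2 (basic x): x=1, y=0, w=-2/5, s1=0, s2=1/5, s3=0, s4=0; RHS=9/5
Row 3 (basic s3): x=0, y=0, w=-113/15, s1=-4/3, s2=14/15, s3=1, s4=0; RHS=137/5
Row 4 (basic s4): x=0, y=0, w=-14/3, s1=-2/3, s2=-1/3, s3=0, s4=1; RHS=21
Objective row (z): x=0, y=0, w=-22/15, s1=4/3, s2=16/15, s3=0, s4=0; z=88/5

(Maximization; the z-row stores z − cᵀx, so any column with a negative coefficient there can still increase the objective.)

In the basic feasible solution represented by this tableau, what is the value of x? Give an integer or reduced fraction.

x is basic (row 2); its value is the RHS of that row: 9/5.

9/5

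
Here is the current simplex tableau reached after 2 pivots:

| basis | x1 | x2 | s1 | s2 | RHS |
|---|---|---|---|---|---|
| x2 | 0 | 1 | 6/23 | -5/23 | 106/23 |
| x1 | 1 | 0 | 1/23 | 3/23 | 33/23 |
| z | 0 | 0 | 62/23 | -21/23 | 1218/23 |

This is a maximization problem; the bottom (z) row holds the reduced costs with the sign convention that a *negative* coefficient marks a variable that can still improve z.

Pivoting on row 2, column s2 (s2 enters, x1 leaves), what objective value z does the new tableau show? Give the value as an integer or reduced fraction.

Minimum ratio for s2: (33/23)/(3/23) = 11.
z changes by −(z-row coeff of s2)·ratio = −(-21/23)·11 = 231/23.
New z = 1218/23 + (231/23) = 63.

63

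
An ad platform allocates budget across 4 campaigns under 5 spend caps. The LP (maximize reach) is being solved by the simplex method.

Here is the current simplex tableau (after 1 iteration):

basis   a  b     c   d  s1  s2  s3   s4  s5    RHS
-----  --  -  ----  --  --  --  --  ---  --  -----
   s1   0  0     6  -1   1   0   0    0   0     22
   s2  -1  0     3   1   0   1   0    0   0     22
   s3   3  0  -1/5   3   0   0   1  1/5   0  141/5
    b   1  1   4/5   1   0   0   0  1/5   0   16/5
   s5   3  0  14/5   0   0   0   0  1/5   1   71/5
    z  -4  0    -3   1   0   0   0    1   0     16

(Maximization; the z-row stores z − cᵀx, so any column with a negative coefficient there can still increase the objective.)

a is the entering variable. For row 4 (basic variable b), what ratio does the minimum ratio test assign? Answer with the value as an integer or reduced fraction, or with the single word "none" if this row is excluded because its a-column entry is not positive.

16/5

Ratio = RHS / (a entry) = (16/5) / 1 = 16/5.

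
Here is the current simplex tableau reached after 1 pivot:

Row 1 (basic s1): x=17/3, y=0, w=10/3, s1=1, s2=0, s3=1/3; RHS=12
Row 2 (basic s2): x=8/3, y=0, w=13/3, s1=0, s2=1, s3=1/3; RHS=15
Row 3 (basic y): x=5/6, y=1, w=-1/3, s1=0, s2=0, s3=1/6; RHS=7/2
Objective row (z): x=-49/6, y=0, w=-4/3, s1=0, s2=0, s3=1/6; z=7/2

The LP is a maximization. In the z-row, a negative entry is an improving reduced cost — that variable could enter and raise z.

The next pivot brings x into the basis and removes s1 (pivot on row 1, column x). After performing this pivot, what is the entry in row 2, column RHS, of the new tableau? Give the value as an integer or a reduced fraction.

Pivot element is row 1, column x: 17/3.
Normalize row 1: new (row 1, RHS) = 12/(17/3) = 36/17.
row 2 ← row 2 − (8/3)·(new row 1): 15 − (8/3)·(36/17) = 159/17.

159/17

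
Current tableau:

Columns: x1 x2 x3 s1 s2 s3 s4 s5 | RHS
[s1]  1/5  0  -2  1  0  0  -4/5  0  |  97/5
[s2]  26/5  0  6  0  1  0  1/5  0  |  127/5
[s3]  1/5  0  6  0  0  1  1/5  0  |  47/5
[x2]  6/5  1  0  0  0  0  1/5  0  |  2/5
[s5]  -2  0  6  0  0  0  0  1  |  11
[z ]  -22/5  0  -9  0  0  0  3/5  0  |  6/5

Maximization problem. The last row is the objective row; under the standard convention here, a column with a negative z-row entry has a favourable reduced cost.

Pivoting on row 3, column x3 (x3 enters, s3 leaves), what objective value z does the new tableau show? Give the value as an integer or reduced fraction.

Minimum ratio for x3: (47/5)/6 = 47/30.
z changes by −(z-row coeff of x3)·ratio = −(-9)·(47/30) = 141/10.
New z = 6/5 + (141/10) = 153/10.

153/10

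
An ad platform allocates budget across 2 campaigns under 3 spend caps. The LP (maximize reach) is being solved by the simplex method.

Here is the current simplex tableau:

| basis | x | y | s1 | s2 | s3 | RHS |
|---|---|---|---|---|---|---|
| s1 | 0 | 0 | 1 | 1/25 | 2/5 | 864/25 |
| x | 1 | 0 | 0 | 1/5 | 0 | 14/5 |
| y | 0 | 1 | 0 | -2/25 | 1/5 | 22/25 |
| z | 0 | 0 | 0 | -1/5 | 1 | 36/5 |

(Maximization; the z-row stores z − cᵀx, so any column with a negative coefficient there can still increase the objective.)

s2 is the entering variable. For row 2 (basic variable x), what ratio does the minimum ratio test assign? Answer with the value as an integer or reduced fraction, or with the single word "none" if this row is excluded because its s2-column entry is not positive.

14

Ratio = RHS / (s2 entry) = (14/5) / (1/5) = 14.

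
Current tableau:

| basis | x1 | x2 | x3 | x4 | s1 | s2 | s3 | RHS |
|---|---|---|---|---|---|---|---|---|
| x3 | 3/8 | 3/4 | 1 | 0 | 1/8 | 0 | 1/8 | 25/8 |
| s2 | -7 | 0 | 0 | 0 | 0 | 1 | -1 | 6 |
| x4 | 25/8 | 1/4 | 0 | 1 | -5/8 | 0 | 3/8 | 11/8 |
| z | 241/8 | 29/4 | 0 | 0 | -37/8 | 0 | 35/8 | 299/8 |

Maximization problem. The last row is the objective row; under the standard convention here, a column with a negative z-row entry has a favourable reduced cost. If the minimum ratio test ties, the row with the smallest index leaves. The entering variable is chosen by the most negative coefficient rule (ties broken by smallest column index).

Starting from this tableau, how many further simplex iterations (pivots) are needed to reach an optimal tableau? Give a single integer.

pivot: s1 in, x3 out → z = 153
No improving column remains; optimal.

1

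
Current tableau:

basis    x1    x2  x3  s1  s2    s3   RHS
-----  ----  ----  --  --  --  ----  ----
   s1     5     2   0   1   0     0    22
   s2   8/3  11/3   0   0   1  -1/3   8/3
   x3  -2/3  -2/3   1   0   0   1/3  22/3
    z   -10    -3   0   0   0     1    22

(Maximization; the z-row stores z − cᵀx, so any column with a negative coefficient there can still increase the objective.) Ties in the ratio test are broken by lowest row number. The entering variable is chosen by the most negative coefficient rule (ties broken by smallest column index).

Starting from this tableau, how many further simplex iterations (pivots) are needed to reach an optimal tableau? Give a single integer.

2

pivot: x1 in, s2 out → z = 32
pivot: s3 in, s1 out → z = 194/5
No improving column remains; optimal.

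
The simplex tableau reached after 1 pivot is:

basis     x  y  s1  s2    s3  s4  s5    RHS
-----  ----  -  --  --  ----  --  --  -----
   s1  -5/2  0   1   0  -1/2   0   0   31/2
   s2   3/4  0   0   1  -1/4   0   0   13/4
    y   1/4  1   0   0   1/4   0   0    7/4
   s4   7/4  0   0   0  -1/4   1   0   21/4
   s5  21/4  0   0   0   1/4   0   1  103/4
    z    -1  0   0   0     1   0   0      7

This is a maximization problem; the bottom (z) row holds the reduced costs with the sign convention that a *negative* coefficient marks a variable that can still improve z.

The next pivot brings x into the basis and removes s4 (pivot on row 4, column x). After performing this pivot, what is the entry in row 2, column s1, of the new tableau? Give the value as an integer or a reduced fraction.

Pivot element is row 4, column x: 7/4.
Normalize row 4: new (row 4, s1) = 0/(7/4) = 0.
row 2 ← row 2 − (3/4)·(new row 4): 0 − (3/4)·0 = 0.

0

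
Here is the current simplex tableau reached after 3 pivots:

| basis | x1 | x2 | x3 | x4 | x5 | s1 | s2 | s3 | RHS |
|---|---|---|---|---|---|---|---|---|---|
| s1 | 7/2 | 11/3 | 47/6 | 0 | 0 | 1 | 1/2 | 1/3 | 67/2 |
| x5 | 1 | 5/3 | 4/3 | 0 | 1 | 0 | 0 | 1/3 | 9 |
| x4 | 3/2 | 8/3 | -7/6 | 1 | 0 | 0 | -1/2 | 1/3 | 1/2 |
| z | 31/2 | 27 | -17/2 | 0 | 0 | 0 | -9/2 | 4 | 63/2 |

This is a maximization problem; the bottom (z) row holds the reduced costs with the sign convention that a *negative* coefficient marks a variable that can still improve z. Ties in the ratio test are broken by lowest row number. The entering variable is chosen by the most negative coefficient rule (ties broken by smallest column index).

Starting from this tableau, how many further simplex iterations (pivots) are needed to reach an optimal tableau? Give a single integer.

2

pivot: x3 in, s1 out → z = 3189/47
pivot: s2 in, x3 out → z = 333
No improving column remains; optimal.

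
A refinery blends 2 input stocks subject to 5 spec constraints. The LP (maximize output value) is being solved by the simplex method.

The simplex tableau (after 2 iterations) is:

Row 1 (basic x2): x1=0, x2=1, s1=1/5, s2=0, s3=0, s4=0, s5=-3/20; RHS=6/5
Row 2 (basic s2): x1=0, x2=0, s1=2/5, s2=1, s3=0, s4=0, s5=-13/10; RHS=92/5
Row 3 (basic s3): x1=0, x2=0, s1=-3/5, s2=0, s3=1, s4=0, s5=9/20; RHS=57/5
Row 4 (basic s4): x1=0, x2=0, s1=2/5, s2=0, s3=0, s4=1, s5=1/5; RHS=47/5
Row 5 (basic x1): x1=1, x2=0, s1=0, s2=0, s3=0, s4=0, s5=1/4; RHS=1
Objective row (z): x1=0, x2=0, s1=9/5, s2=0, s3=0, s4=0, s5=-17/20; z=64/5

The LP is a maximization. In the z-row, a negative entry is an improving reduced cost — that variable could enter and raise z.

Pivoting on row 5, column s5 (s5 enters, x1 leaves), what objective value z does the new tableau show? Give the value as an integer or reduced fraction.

81/5

Minimum ratio for s5: 1/(1/4) = 4.
z changes by −(z-row coeff of s5)·ratio = −(-17/20)·4 = 17/5.
New z = 64/5 + (17/5) = 81/5.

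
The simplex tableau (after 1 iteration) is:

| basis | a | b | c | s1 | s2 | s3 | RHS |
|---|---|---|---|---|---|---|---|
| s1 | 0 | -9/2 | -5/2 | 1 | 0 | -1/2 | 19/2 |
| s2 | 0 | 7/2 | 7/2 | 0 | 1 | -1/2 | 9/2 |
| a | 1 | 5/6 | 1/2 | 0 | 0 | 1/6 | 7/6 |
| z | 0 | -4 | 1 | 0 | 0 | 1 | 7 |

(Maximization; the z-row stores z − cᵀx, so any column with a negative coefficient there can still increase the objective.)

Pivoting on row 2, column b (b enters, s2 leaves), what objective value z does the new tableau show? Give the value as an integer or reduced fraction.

Minimum ratio for b: (9/2)/(7/2) = 9/7.
z changes by −(z-row coeff of b)·ratio = −(-4)·(9/7) = 36/7.
New z = 7 + (36/7) = 85/7.

85/7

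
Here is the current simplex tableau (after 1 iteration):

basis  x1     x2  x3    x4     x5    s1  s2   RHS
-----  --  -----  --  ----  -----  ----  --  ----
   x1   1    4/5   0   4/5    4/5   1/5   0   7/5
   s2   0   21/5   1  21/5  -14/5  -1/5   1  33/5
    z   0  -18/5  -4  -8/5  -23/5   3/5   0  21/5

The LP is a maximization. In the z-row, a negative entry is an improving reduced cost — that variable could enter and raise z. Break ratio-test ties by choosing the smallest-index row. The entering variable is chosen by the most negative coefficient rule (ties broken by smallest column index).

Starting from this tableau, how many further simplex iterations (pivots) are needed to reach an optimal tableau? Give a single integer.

pivot: x5 in, x1 out → z = 49/4
pivot: x3 in, s2 out → z = 233/4
No improving column remains; optimal.

2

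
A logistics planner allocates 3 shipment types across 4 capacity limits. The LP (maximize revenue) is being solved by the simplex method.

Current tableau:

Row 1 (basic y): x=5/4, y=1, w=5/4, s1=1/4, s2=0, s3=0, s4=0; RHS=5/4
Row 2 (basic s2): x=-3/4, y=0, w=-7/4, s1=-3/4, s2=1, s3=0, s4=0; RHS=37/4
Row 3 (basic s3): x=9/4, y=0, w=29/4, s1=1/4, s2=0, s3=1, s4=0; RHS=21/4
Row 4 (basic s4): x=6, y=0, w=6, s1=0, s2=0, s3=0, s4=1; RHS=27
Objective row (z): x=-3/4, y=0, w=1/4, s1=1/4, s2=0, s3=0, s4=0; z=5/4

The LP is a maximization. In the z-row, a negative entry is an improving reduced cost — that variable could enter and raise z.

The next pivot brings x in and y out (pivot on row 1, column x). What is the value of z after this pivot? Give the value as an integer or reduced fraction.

2

Minimum ratio for x: (5/4)/(5/4) = 1.
z changes by −(z-row coeff of x)·ratio = −(-3/4)·1 = 3/4.
New z = 5/4 + (3/4) = 2.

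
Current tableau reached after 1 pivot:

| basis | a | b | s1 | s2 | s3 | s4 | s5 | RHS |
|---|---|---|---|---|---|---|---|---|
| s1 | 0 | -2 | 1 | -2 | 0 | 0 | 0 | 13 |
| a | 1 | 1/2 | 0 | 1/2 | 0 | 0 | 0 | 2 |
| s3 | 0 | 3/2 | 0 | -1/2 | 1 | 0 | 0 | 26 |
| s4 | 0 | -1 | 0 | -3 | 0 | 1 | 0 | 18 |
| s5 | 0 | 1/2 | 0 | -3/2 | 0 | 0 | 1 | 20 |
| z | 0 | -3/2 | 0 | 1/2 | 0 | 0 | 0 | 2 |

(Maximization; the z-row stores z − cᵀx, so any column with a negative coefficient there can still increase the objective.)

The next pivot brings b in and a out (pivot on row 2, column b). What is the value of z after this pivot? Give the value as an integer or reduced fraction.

Minimum ratio for b: 2/(1/2) = 4.
z changes by −(z-row coeff of b)·ratio = −(-3/2)·4 = 6.
New z = 2 + 6 = 8.

8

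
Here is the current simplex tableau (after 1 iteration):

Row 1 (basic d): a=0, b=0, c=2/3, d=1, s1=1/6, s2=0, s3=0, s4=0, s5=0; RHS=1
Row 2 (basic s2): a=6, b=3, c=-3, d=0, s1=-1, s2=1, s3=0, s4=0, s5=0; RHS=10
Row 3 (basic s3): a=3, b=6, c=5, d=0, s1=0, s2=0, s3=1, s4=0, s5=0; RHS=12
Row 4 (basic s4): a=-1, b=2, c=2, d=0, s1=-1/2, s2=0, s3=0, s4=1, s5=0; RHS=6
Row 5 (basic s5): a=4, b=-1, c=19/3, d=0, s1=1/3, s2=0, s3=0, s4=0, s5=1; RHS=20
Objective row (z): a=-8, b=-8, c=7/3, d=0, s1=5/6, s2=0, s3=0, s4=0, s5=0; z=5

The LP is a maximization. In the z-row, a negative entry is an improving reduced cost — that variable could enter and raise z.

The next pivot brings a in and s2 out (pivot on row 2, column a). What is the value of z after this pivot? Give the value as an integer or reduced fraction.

55/3

Minimum ratio for a: 10/6 = 5/3.
z changes by −(z-row coeff of a)·ratio = −(-8)·(5/3) = 40/3.
New z = 5 + (40/3) = 55/3.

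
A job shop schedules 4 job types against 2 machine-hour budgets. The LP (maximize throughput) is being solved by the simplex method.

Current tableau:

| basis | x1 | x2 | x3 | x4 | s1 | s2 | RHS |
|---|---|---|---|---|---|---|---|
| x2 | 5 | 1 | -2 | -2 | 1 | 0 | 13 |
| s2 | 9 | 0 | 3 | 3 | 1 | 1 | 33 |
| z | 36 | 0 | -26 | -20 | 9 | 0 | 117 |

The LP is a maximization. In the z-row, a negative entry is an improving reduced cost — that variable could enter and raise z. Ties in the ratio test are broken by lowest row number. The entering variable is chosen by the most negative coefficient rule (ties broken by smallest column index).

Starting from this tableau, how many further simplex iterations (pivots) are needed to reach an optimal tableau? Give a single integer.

1

pivot: x3 in, s2 out → z = 403
No improving column remains; optimal.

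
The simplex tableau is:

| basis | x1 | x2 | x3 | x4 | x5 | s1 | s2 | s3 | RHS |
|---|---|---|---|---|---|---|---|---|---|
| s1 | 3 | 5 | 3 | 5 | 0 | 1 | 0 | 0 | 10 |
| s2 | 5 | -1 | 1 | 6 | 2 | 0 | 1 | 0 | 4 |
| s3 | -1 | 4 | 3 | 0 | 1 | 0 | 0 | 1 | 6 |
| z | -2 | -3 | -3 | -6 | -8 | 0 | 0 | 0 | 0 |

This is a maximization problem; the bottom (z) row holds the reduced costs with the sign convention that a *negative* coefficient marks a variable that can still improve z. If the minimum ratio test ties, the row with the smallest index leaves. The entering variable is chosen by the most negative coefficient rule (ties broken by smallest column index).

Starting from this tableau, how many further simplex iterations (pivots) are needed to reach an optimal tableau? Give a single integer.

pivot: x5 in, s2 out → z = 16
pivot: x2 in, s3 out → z = 200/9
No improving column remains; optimal.

2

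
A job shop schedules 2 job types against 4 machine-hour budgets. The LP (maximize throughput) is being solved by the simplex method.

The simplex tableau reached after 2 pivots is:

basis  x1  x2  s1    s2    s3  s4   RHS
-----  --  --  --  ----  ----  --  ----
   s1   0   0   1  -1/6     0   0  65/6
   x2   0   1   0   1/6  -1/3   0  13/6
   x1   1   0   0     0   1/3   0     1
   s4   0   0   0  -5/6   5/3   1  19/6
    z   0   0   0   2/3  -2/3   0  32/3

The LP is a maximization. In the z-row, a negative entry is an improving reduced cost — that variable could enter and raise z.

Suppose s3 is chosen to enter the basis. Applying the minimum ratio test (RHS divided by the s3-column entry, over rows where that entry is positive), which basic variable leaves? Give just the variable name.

Ratios: row 1 (s1): entry 0 ≤ 0, skip; row 2 (x2): entry -1/3 ≤ 0, skip; row 3 (x1): 1/(1/3) = 3; row 4 (s4): (19/6)/(5/3) = 19/10.
Minimum ratio 19/10 is in the s4 row, so s4 leaves.

s4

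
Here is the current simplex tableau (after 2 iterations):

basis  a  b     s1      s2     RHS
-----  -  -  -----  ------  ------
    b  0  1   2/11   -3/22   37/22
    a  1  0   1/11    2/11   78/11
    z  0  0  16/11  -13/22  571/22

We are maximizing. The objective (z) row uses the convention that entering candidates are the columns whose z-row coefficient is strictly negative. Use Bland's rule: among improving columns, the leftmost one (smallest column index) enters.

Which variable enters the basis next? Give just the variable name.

Objective-row coefficients: a: 0, b: 0, s1: 16/11, s2: -13/22.
Improving columns: s2. Bland's rule picks the smallest column index → s2.

s2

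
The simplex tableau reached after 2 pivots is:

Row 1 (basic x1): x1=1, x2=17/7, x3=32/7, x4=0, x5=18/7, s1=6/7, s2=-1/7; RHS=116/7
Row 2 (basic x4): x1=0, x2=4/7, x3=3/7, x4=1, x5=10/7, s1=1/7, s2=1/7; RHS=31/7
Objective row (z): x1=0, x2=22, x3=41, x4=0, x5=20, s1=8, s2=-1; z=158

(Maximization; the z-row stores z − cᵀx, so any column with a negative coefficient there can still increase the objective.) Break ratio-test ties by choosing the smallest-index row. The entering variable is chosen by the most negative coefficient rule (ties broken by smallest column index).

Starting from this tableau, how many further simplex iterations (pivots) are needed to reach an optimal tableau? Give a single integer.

pivot: s2 in, x4 out → z = 189
No improving column remains; optimal.

1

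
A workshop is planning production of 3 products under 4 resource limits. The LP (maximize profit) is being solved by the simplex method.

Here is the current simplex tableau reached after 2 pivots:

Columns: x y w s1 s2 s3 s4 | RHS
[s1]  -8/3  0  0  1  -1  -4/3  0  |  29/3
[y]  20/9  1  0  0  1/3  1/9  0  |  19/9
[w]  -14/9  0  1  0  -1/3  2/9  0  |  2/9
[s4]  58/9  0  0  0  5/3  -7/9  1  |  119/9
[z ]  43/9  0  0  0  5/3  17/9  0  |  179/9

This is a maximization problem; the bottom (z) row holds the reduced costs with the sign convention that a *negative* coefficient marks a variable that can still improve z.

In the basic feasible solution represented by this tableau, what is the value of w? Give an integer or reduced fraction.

w is basic (row 3); its value is the RHS of that row: 2/9.

2/9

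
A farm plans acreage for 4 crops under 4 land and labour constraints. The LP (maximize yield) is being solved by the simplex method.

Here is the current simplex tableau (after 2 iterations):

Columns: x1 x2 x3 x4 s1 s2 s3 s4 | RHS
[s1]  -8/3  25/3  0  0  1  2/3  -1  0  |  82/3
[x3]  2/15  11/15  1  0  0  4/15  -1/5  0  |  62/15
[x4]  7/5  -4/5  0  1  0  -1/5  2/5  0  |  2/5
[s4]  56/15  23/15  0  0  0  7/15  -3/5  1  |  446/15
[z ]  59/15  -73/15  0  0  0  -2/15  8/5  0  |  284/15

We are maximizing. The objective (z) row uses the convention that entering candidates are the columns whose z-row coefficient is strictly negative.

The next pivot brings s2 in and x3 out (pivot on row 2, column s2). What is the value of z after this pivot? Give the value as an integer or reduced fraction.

21

Minimum ratio for s2: (62/15)/(4/15) = 31/2.
z changes by −(z-row coeff of s2)·ratio = −(-2/15)·(31/2) = 31/15.
New z = 284/15 + (31/15) = 21.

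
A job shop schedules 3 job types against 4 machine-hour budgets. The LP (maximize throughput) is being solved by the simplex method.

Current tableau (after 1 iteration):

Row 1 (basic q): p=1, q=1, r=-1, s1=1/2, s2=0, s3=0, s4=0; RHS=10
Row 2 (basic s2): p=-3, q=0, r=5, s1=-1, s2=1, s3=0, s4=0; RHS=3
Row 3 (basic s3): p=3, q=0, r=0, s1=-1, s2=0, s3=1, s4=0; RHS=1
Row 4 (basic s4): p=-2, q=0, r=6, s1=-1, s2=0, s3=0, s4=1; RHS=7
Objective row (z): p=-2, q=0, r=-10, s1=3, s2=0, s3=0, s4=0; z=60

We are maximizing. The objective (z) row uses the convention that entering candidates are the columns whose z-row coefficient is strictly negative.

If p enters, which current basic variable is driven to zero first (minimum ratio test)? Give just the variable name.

Ratios: row 1 (q): 10/1 = 10; row 2 (s2): entry -3 ≤ 0, skip; row 3 (s3): 1/3 = 1/3; row 4 (s4): entry -2 ≤ 0, skip.
Minimum ratio 1/3 is in the s3 row, so s3 leaves.

s3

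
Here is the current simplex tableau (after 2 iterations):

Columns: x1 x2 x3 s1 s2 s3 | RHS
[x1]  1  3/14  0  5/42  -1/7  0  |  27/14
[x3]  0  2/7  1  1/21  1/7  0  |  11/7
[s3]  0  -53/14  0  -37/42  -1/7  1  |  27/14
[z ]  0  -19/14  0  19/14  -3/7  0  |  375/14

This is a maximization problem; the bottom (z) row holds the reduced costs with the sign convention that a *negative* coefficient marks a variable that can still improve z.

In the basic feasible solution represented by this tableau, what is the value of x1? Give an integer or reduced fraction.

27/14

x1 is basic (row 1); its value is the RHS of that row: 27/14.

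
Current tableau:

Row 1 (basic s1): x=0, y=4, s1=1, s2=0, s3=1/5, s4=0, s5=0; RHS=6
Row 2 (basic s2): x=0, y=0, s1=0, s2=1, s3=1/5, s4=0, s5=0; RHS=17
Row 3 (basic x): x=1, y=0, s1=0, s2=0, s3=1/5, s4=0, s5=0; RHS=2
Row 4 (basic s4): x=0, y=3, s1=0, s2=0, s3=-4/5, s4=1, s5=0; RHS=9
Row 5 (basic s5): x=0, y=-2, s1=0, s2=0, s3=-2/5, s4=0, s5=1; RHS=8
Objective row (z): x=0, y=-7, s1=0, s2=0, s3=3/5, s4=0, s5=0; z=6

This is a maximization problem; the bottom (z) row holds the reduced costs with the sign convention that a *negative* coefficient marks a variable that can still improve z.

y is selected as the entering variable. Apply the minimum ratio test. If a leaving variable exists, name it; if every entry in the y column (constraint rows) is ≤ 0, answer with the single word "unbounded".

s1

Ratios: row 1 (s1): 6/4 = 3/2; row 2 (s2): entry 0 ≤ 0, skip; row 3 (x): entry 0 ≤ 0, skip; row 4 (s4): 9/3 = 3; row 5 (s5): entry -2 ≤ 0, skip.
Minimum ratio is in the s1 row, so s1 leaves.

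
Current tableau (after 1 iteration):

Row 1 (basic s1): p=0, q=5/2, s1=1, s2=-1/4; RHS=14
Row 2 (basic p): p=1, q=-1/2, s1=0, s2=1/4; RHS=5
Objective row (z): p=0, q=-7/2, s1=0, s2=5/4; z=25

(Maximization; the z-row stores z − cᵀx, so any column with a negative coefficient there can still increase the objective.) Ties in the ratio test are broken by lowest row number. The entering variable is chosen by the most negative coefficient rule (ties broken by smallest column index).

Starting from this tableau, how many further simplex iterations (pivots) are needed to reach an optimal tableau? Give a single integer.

pivot: q in, s1 out → z = 223/5
No improving column remains; optimal.

1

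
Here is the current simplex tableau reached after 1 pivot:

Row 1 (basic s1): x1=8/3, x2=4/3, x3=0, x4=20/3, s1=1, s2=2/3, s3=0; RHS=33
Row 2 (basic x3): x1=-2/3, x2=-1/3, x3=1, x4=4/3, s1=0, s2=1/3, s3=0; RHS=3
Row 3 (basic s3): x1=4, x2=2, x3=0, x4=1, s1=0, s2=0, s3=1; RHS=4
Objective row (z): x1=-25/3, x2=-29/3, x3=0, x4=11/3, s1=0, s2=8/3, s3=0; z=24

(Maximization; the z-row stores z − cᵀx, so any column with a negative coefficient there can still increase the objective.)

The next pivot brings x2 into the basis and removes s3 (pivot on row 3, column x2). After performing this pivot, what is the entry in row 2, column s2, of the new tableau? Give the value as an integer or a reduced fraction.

1/3

Pivot element is row 3, column x2: 2.
Normalize row 3: new (row 3, s2) = 0/2 = 0.
row 2 ← row 2 − (-1/3)·(new row 3): 1/3 − (-1/3)·0 = 1/3.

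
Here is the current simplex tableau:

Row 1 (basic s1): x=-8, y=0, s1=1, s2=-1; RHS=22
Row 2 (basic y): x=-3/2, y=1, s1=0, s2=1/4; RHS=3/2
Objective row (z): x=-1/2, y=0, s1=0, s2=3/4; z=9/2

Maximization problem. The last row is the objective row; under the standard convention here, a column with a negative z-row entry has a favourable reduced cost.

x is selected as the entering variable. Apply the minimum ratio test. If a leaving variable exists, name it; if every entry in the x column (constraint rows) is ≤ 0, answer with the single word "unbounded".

x-column entries: row 1: -8, row 2: -3/2. All ≤ 0, so x can increase without bound; the LP is unbounded in this direction.

unbounded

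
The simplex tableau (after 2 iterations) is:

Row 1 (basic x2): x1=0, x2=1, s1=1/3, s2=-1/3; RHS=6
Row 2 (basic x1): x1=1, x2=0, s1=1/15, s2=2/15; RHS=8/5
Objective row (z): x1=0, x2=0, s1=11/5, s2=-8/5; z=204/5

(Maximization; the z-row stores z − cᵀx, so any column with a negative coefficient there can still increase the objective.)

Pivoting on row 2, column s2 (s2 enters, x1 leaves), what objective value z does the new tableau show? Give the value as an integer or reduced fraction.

Minimum ratio for s2: (8/5)/(2/15) = 12.
z changes by −(z-row coeff of s2)·ratio = −(-8/5)·12 = 96/5.
New z = 204/5 + (96/5) = 60.

60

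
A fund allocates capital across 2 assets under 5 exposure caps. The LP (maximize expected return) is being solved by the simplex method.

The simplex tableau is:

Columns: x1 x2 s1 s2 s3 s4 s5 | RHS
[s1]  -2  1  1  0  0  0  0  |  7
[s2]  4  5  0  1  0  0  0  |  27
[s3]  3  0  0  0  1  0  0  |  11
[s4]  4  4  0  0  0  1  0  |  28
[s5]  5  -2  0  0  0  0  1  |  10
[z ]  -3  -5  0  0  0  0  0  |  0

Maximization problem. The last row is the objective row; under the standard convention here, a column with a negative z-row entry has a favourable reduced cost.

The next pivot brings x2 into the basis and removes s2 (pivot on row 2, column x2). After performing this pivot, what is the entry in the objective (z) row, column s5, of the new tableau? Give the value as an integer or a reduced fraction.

0

Pivot element is row 2, column x2: 5.
Normalize row 2: new (row 2, s5) = 0/5 = 0.
z-row ← z-row − (-5)·(new row 2): 0 − (-5)·0 = 0.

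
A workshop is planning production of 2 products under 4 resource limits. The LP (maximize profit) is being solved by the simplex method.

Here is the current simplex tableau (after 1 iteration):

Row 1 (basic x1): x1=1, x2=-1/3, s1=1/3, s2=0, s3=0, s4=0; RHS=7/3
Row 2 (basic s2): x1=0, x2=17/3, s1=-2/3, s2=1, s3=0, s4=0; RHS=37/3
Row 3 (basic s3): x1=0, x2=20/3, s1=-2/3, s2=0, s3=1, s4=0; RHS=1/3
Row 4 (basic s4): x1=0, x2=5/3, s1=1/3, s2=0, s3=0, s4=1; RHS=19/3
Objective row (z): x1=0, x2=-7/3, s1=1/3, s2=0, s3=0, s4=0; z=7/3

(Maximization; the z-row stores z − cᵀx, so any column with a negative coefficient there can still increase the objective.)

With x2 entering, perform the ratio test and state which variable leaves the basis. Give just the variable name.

s3

Ratios: row 1 (x1): entry -1/3 ≤ 0, skip; row 2 (s2): (37/3)/(17/3) = 37/17; row 3 (s3): (1/3)/(20/3) = 1/20; row 4 (s4): (19/3)/(5/3) = 19/5.
Minimum ratio 1/20 is in the s3 row, so s3 leaves.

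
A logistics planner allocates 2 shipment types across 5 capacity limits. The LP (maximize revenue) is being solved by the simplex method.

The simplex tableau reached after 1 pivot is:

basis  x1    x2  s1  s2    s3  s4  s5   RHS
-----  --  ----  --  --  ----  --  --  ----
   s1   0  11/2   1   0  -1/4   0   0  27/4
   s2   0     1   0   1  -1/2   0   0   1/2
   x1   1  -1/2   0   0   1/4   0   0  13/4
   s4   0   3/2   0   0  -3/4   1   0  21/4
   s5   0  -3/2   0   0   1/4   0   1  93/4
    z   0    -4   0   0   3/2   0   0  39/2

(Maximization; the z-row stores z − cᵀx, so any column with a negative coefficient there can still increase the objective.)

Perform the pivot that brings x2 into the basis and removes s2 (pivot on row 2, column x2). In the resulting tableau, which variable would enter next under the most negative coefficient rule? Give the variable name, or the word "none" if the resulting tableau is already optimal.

Pivot element 1. New z-row = old z-row − (-4)·(row 2/1).
Updated z-row coefficients: x1: 0, x2: 0, s1: 0, s2: 4, s3: -1/2, s4: 0, s5: 0.
The most negative is -1/2 in column s3, so s3 would enter next.

s3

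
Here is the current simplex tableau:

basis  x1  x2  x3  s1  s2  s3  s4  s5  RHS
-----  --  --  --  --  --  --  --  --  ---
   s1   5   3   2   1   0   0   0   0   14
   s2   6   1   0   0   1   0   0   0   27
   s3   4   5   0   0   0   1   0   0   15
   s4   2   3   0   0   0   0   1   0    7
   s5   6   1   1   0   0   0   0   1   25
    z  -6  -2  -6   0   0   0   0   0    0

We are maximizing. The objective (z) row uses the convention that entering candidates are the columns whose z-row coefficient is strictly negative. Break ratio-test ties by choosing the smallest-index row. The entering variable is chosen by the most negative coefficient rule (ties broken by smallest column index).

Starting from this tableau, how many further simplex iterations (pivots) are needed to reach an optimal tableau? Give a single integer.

pivot: x1 in, s1 out → z = 84/5
pivot: x3 in, x1 out → z = 42
No improving column remains; optimal.

2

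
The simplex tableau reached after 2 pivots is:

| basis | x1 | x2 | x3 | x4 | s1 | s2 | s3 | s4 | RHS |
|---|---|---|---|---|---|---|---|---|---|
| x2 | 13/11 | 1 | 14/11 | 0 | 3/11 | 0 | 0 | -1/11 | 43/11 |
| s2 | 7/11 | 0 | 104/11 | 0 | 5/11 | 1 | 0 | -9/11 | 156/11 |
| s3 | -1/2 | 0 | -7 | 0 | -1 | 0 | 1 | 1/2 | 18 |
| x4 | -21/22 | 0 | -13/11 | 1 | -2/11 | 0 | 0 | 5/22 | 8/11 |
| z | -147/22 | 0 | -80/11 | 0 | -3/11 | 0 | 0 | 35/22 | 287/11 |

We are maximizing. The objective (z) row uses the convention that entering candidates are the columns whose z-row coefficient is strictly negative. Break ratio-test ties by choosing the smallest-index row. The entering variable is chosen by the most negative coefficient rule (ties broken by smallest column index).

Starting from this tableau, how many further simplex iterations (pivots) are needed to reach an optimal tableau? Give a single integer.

pivot: x3 in, s2 out → z = 37
pivot: x1 in, x2 out → z = 2753/57
No improving column remains; optimal.

2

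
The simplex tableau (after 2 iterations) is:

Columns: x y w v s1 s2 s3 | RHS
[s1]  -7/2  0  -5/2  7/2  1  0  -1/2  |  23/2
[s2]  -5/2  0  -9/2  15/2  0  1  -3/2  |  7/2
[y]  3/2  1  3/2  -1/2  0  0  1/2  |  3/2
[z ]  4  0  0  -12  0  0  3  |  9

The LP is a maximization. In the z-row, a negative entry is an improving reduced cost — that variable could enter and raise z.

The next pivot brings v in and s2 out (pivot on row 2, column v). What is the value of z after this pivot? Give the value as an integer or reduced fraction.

73/5

Minimum ratio for v: (7/2)/(15/2) = 7/15.
z changes by −(z-row coeff of v)·ratio = −(-12)·(7/15) = 28/5.
New z = 9 + (28/5) = 73/5.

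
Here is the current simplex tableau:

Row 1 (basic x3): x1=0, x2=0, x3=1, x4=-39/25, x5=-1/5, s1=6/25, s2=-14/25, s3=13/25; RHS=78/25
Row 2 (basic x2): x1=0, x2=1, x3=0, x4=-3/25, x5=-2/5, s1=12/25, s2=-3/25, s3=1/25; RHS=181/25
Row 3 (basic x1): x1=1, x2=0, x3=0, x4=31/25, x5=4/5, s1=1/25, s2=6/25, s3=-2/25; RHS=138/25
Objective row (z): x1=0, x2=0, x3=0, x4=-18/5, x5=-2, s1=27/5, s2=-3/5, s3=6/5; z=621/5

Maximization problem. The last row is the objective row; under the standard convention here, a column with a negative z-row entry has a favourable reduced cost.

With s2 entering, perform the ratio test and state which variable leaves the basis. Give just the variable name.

Ratios: row 1 (x3): entry -14/25 ≤ 0, skip; row 2 (x2): entry -3/25 ≤ 0, skip; row 3 (x1): (138/25)/(6/25) = 23.
Minimum ratio 23 is in the x1 row, so x1 leaves.

x1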